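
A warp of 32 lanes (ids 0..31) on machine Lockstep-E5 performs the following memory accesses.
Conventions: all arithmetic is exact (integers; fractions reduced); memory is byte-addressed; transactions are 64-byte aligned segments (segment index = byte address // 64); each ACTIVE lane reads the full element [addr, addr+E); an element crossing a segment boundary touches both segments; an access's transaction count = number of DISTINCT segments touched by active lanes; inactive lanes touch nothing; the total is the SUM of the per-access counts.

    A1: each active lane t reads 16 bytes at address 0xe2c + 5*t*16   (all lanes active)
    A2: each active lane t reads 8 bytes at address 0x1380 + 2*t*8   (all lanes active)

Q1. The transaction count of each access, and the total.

A1: 40 transactions
A2: 8 transactions

Answer: 40,8; total 48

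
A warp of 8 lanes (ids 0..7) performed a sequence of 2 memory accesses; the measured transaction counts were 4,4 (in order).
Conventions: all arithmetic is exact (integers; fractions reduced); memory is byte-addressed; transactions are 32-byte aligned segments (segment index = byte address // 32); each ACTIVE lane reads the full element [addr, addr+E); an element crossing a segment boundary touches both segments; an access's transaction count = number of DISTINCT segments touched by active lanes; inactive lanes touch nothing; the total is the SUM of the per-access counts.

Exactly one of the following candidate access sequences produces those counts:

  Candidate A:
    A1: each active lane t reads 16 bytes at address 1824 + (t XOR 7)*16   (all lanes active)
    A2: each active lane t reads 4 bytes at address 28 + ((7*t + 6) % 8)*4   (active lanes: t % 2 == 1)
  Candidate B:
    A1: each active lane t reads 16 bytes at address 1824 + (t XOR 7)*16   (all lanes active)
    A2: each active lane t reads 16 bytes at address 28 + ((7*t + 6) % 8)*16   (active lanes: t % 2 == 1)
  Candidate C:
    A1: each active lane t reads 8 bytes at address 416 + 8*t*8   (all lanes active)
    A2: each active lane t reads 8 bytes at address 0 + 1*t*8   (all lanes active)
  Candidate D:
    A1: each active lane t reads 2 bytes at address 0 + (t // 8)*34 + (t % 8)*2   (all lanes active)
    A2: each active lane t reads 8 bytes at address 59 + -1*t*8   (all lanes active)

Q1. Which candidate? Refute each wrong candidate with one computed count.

A: A2 gives 1 transaction, not 4
C: A1 gives 8 transactions, not 4
D: A1 gives 1 transaction, not 4
B: all counts match (4,4)

Answer: B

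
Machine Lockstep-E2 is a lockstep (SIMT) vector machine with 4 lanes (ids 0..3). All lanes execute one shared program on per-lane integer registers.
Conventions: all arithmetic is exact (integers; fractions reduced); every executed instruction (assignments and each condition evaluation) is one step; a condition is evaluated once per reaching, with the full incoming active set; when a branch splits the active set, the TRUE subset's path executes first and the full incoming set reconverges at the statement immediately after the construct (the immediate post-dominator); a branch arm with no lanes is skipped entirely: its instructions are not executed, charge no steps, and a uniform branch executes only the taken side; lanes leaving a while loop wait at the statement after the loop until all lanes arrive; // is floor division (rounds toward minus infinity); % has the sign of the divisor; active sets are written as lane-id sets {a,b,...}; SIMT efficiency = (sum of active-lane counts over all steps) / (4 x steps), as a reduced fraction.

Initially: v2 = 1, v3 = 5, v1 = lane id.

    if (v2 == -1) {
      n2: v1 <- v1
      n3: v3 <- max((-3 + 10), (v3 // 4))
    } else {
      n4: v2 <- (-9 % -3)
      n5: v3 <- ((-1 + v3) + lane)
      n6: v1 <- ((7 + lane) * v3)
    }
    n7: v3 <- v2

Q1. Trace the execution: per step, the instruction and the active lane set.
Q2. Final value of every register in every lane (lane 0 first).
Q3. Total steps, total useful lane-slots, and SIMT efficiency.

step 0: eval (v2 == -1)              {0,1,2,3}
step 1: v2 <- (-9 % -3)              {0,1,2,3}
step 2: v3 <- ((-1 + v3) + lane)     {0,1,2,3}
step 3: v1 <- ((7 + lane) * v3)      {0,1,2,3}
step 4: v3 <- v2                     {0,1,2,3}

Answer: 5 steps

v2: 0,0,0,0
v3: 0,0,0,0
v1: 28,40,54,70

steps = 5; useful = 20; efficiency = 20/20 = 1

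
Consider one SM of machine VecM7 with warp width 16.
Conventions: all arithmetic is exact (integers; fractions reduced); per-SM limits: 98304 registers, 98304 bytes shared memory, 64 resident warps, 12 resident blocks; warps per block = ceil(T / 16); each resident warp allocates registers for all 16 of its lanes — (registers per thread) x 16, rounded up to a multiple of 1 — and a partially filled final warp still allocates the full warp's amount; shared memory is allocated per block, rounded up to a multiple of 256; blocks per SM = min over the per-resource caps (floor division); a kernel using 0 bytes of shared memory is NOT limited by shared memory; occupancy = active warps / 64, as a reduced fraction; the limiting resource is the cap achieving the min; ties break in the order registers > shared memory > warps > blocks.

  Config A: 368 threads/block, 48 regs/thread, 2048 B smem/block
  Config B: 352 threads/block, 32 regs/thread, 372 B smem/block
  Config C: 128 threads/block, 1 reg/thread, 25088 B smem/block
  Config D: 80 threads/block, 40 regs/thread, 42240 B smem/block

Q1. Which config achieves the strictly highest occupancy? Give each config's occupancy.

occupancies: A 23/32, B 11/16, C 3/8, D 5/32

Answer: A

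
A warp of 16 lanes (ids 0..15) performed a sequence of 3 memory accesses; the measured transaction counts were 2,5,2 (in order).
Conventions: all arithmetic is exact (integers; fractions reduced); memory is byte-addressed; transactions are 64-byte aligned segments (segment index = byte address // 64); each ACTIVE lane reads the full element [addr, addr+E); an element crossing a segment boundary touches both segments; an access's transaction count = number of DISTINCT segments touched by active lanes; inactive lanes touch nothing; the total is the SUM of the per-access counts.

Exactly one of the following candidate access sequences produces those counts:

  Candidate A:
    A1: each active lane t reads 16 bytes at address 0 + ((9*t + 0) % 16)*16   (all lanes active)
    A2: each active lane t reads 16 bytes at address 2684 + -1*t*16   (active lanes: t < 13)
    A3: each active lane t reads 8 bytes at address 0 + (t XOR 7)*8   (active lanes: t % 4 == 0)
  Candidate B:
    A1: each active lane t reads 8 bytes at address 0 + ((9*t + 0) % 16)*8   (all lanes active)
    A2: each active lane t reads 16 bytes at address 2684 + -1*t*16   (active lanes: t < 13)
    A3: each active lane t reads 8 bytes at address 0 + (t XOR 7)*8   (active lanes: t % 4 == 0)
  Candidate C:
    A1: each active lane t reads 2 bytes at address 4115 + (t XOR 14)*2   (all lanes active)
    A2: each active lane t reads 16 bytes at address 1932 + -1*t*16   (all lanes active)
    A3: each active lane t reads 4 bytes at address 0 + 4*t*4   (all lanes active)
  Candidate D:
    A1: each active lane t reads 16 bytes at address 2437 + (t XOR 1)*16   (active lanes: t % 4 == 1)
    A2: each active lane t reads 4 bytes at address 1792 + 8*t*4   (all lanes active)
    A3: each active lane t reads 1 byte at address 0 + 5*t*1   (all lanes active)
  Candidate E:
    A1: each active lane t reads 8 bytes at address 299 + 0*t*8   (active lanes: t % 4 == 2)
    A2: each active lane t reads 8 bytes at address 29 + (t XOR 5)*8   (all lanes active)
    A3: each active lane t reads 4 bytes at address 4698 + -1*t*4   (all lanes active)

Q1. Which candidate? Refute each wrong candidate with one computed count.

A: A1 gives 4 transactions, not 2
C: A1 gives 1 transaction, not 2
D: A1 gives 4 transactions, not 2
E: A1 gives 1 transaction, not 2
B: all counts match (2,5,2)

Answer: B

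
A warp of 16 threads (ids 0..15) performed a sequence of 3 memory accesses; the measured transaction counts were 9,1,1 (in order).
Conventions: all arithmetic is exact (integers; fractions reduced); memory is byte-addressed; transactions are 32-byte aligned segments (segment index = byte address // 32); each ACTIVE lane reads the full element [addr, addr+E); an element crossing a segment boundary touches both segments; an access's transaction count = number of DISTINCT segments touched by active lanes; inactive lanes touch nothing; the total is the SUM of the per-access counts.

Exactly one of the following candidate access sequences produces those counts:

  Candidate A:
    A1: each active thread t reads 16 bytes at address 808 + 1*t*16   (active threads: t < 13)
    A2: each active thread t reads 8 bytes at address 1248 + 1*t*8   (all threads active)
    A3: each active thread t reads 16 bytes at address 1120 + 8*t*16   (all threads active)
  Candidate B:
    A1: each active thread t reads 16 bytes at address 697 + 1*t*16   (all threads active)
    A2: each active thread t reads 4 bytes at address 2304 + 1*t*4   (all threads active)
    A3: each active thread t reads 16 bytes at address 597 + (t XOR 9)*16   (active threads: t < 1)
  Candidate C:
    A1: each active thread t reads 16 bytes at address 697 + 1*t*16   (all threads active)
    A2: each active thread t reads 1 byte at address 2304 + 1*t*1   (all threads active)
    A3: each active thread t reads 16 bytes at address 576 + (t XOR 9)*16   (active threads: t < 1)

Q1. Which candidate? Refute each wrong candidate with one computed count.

A: A1 gives 7 transactions, not 9
B: A2 gives 2 transactions, not 1
C: all counts match (9,1,1)

Answer: C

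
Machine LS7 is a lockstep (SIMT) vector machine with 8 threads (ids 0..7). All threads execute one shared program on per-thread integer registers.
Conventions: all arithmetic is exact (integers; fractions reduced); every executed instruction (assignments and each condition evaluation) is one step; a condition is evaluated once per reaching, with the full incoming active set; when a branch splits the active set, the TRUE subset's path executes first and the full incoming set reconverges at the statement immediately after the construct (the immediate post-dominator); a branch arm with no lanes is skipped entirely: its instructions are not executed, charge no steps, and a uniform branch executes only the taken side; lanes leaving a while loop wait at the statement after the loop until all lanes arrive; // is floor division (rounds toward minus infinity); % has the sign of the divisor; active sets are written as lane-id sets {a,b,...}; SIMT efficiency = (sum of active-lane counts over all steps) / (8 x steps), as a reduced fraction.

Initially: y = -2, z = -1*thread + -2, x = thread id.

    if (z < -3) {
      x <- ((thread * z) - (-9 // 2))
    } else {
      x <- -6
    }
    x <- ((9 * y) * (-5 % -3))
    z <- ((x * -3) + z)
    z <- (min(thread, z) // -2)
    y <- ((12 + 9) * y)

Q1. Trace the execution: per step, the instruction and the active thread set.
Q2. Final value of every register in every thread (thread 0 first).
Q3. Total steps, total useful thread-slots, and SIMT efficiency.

step 0: eval (z < -3)                {0,1,2,3,4,5,6,7}
step 1: x <- ((thread * z) - (-9 // 2)) {2,3,4,5,6,7}
step 2: x <- -6                      {0,1}
step 3: x <- ((9 * y) * (-5 % -3))   {0,1,2,3,4,5,6,7}
step 4: z <- ((x * -3) + z)          {0,1,2,3,4,5,6,7}
step 5: z <- (min(thread, z) // -2)  {0,1,2,3,4,5,6,7}
step 6: y <- ((12 + 9) * y)          {0,1,2,3,4,5,6,7}

Answer: 7 steps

y: -42,-42,-42,-42,-42,-42,-42,-42
z: 55,55,56,56,57,57,58,58
x: 36,36,36,36,36,36,36,36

steps = 7; useful = 48; efficiency = 48/56 = 6/7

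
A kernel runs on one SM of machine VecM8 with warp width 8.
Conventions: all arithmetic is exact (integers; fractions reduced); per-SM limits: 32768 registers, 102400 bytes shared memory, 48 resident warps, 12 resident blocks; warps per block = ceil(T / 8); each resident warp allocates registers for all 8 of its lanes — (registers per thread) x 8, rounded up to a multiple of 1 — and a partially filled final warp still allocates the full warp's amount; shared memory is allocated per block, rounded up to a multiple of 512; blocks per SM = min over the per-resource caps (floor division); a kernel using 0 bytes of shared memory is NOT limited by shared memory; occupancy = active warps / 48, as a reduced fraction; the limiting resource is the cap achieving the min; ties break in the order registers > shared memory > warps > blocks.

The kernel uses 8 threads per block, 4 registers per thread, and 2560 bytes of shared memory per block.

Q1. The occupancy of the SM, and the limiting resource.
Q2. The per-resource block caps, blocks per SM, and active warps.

Answer: occupancy 1/4, limited by blocks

registers: 1024 blocks
shared memory: 40 blocks
warps: 48 blocks
blocks: 12 blocks

Answer: 12 blocks, 12 active warps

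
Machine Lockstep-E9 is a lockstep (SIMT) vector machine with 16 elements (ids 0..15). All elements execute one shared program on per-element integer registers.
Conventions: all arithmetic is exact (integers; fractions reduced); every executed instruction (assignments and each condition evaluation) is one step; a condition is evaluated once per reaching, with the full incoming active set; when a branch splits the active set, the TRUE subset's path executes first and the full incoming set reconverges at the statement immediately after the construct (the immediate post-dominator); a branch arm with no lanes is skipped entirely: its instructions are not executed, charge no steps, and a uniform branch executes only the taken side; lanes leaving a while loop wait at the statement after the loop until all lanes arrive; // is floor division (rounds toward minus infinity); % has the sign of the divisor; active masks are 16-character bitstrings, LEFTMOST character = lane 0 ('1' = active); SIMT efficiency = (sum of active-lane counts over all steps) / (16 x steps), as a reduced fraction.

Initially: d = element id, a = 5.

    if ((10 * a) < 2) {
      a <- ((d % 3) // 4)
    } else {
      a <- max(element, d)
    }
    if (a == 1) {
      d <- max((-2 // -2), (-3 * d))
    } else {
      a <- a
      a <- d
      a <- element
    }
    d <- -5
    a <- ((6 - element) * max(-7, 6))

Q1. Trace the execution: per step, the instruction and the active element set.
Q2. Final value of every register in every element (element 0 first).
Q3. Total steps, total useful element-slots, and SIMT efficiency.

step 0: eval ((10 * a) < 2)          1111111111111111
step 1: a <- max(element, d)         1111111111111111
step 2: eval (a == 1)                1111111111111111
step 3: d <- max((-2 // -2), (-3 * d)) 0100000000000000
step 4: a <- a                       1011111111111111
step 5: a <- d                       1011111111111111
step 6: a <- element                 1011111111111111
step 7: d <- -5                      1111111111111111
step 8: a <- ((6 - element) * max(-7, 6)) 1111111111111111

Answer: 9 steps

d: -5,-5,-5,-5,-5,-5,-5,-5,-5,-5,-5,-5,-5,-5,-5,-5
a: 36,30,24,18,12,6,0,-6,-12,-18,-24,-30,-36,-42,-48,-54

steps = 9; useful = 126; efficiency = 126/144 = 7/8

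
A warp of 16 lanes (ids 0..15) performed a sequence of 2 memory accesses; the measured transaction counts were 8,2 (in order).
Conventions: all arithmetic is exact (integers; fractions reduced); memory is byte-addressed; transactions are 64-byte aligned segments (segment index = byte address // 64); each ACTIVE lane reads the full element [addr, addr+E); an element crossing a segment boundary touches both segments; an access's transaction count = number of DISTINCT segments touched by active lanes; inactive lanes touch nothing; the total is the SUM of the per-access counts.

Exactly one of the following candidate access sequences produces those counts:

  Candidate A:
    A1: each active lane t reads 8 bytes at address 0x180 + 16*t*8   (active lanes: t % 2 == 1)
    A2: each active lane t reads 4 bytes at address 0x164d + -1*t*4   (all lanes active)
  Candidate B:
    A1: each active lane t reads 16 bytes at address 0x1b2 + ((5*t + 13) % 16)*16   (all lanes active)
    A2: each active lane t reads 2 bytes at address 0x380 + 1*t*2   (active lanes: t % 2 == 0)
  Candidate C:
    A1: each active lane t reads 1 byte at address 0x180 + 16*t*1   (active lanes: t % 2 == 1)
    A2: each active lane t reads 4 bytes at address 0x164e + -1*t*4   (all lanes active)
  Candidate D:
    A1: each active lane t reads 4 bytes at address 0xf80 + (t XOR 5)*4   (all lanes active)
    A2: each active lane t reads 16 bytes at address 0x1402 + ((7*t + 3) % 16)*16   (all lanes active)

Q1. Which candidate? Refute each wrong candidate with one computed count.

B: A1 gives 5 transactions, not 8
C: A1 gives 4 transactions, not 8
D: A1 gives 1 transaction, not 8
A: all counts match (8,2)

Answer: A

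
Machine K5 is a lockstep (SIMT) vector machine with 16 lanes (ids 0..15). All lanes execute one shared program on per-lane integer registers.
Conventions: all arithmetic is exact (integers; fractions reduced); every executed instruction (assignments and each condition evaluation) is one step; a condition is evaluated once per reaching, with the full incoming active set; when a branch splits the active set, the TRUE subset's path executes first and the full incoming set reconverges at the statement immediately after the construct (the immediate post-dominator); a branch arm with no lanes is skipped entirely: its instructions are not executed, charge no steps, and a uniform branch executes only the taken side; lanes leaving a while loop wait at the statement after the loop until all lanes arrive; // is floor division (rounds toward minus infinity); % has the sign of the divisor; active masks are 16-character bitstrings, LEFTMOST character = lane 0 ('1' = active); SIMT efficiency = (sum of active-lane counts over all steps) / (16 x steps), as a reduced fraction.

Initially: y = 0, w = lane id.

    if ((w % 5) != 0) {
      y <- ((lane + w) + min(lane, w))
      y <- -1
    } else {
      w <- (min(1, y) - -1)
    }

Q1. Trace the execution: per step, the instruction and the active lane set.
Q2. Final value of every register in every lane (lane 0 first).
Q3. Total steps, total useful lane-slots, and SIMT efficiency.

step 0: eval ((w % 5) != 0)          1111111111111111
step 1: y <- ((lane + w) + min(lane, w)) 0111101111011110
step 2: y <- -1                      0111101111011110
step 3: w <- (min(1, y) - -1)        1000010000100001

Answer: 4 steps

y: 0,-1,-1,-1,-1,0,-1,-1,-1,-1,0,-1,-1,-1,-1,0
w: 1,1,2,3,4,1,6,7,8,9,1,11,12,13,14,1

steps = 4; useful = 44; efficiency = 44/64 = 11/16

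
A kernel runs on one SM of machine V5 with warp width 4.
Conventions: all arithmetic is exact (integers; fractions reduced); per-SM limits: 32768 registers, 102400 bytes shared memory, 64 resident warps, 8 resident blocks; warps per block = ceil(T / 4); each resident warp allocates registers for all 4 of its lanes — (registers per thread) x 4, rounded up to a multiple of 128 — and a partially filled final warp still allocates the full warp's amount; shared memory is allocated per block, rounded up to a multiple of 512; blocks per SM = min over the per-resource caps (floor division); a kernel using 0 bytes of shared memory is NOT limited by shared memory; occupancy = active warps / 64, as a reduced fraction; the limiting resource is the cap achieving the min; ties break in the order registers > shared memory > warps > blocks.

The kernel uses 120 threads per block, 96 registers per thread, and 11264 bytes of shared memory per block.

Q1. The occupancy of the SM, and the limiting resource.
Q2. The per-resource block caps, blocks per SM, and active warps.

Answer: occupancy 15/16, limited by registers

registers: 2 blocks
shared memory: 9 blocks
warps: 2 blocks
blocks: 8 blocks

Answer: 2 blocks, 60 active warps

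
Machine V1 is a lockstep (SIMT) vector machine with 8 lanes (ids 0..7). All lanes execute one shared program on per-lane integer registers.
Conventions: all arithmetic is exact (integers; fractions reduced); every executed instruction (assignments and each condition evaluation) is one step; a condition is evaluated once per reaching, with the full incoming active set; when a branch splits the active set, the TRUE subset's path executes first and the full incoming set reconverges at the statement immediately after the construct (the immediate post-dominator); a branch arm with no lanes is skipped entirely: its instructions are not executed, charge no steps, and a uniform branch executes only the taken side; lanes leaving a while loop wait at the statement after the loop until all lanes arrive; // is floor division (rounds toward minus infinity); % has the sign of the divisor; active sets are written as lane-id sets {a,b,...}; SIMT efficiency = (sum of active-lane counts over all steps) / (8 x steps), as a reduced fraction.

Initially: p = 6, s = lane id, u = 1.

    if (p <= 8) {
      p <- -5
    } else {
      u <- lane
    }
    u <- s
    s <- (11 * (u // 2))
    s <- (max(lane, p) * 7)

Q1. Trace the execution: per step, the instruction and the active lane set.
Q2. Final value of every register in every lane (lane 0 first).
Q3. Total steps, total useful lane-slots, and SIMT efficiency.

step 0: eval (p <= 8)                {0,1,2,3,4,5,6,7}
step 1: p <- -5                      {0,1,2,3,4,5,6,7}
step 2: u <- s                       {0,1,2,3,4,5,6,7}
step 3: s <- (11 * (u // 2))         {0,1,2,3,4,5,6,7}
step 4: s <- (max(lane, p) * 7)      {0,1,2,3,4,5,6,7}

Answer: 5 steps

p: -5,-5,-5,-5,-5,-5,-5,-5
s: 0,7,14,21,28,35,42,49
u: 0,1,2,3,4,5,6,7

steps = 5; useful = 40; efficiency = 40/40 = 1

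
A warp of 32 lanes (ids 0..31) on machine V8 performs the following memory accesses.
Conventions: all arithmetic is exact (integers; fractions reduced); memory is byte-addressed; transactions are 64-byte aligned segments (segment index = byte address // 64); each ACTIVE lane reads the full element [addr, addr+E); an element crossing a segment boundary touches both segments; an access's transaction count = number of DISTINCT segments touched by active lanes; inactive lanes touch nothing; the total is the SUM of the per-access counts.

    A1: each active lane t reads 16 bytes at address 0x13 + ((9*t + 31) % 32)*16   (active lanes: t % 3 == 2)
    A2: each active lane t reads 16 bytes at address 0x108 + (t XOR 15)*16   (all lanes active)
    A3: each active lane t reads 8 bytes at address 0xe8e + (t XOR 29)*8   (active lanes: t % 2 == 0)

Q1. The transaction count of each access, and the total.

A1: 8 transactions
A2: 9 transactions
A3: 5 transactions

Answer: 8,9,5; total 22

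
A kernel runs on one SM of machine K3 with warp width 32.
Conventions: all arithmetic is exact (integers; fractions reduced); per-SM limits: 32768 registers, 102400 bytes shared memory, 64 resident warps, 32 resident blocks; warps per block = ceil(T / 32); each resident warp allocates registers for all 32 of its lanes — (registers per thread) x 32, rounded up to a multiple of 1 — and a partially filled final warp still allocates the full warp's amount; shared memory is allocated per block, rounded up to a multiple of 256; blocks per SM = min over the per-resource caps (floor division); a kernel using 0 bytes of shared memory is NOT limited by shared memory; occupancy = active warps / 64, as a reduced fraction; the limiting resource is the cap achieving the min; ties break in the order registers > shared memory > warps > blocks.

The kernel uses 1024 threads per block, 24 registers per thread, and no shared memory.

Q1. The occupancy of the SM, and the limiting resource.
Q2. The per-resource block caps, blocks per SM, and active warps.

Answer: occupancy 1/2, limited by registers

registers: 1 block
shared memory: no limit (kernel uses none)
warps: 2 blocks
blocks: 32 blocks

Answer: 1 block, 32 active warps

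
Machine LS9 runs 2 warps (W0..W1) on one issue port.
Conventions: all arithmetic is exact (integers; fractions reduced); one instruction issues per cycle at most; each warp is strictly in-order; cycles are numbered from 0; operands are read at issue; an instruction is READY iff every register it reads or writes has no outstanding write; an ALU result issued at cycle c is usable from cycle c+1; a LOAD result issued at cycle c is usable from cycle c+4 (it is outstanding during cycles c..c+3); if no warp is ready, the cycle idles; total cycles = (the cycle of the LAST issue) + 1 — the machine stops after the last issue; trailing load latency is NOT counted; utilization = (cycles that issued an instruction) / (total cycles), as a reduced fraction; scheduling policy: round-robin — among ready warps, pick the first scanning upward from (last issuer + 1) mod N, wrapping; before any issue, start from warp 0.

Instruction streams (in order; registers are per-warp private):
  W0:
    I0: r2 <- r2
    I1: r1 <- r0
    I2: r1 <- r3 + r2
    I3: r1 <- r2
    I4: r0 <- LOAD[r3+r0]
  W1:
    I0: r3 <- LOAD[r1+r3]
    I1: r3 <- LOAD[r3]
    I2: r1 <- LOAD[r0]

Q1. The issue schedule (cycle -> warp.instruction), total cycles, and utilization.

cycle 0: W0.I0
cycle 1: W1.I0
cycle 2: W0.I1
cycle 3: W0.I2
cycle 4: W0.I3
cycle 5: W1.I1
cycle 6: W0.I4
cycle 7: W1.I2

Answer: 8 cycles, utilization 1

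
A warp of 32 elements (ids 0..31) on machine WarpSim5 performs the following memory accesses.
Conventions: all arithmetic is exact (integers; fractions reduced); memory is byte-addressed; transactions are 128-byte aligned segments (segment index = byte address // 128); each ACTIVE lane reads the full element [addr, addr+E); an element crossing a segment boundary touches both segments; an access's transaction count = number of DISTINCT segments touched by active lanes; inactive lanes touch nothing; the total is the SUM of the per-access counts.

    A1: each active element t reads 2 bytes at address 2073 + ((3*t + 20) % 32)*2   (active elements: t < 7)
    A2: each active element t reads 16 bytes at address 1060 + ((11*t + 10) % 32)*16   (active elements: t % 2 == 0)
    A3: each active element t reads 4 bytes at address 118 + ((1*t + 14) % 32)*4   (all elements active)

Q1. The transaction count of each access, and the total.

A1: 1 transaction
A2: 5 transactions
A3: 2 transactions

Answer: 1,5,2; total 8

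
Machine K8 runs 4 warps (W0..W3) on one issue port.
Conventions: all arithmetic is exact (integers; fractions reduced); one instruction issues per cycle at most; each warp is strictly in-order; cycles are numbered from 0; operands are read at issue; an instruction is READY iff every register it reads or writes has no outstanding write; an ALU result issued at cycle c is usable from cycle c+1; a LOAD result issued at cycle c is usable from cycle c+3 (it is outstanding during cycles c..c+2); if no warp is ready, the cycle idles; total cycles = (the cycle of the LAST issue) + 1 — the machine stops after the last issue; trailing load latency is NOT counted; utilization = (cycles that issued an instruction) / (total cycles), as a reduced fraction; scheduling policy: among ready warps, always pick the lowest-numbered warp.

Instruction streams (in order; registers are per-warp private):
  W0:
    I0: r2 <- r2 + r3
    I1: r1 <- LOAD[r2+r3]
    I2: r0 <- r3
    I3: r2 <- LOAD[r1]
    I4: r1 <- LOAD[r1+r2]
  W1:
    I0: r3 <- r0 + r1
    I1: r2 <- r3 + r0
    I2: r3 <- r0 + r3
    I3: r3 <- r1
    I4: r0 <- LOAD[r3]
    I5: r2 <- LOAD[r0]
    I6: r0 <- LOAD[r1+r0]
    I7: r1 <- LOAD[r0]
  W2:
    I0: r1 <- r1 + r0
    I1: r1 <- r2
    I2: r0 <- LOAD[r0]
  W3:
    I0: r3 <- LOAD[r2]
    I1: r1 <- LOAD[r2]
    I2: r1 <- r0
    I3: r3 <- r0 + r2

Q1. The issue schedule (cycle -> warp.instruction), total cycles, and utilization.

cycle 0: W0.I0
cycle 1: W0.I1
cycle 2: W0.I2
cycle 3: W1.I0
cycle 4: W0.I3
cycle 5: W1.I1
cycle 6: W1.I2
cycle 7: W0.I4
cycle 8: W1.I3
cycle 9: W1.I4
cycle 10: W2.I0
cycle 11: W2.I1
cycle 12: W1.I5
cycle 13: W1.I6
cycle 14: W2.I2
cycle 15: W3.I0
cycle 16: W1.I7
cycle 17: W3.I1
cycle 18: idle
cycle 19: idle
cycle 20: W3.I2
cycle 21: W3.I3

Answer: 22 cycles, utilization 10/11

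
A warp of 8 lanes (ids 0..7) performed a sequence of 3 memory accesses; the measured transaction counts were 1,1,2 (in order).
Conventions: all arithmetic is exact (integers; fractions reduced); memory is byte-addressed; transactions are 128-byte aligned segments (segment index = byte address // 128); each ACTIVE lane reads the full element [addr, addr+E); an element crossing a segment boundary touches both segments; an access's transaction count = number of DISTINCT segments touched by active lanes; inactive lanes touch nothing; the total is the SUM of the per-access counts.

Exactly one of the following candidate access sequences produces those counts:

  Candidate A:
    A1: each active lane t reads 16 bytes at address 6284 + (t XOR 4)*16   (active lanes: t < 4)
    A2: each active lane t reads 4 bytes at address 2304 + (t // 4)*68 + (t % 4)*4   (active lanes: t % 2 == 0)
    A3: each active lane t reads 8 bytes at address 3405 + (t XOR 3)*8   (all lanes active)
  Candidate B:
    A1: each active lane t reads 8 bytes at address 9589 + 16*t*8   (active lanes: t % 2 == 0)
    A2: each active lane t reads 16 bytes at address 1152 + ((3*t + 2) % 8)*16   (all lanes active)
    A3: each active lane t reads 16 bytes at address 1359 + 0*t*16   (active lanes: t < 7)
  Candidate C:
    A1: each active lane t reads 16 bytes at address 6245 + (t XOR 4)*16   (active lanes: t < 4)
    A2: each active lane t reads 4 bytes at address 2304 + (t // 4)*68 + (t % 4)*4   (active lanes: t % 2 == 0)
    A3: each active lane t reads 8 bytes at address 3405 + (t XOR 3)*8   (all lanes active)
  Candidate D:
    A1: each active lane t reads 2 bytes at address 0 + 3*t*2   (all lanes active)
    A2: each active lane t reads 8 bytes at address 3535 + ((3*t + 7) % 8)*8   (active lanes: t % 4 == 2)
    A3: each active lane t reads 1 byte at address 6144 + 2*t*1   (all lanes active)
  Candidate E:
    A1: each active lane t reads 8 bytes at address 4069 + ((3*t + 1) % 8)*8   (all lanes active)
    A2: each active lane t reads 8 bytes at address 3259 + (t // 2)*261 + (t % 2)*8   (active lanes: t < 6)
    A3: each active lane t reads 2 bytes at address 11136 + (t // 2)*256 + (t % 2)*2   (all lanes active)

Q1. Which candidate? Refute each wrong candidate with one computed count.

A: A1 gives 2 transactions, not 1
B: A1 gives 4 transactions, not 1
D: A3 gives 1 transaction, not 2
E: A1 gives 2 transactions, not 1
C: all counts match (1,1,2)

Answer: C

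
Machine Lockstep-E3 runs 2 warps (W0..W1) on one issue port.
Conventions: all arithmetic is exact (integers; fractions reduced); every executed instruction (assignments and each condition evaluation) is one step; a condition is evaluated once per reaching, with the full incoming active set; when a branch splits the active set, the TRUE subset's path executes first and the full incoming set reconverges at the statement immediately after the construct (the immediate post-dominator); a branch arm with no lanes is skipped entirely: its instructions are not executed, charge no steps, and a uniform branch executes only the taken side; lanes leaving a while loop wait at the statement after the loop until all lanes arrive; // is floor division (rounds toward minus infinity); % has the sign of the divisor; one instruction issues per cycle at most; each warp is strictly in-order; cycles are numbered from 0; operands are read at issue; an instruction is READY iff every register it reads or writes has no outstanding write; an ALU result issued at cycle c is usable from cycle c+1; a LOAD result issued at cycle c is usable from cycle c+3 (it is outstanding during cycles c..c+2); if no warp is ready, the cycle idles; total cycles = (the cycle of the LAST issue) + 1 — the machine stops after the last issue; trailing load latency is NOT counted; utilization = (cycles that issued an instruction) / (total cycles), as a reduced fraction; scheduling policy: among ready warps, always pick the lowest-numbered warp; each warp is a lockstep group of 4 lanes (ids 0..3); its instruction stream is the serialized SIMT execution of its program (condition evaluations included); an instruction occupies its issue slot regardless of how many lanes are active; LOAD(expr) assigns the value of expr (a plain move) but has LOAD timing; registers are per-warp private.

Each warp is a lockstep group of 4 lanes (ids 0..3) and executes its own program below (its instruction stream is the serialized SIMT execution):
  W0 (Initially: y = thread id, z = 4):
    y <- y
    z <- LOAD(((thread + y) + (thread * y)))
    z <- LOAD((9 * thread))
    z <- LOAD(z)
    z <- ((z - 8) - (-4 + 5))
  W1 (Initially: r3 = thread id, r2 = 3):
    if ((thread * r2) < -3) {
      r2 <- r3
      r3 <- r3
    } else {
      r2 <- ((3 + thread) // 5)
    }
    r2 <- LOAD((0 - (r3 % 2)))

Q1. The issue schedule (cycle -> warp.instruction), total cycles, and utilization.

cycle 0: W0.I0
cycle 1: W0.I1
cycle 2: W1.I0
cycle 3: W1.I1
cycle 4: W0.I2
cycle 5: W1.I2
cycle 6: idle
cycle 7: W0.I3
cycle 8: idle
cycle 9: idle
cycle 10: W0.I4

Answer: 11 cycles, utilization 8/11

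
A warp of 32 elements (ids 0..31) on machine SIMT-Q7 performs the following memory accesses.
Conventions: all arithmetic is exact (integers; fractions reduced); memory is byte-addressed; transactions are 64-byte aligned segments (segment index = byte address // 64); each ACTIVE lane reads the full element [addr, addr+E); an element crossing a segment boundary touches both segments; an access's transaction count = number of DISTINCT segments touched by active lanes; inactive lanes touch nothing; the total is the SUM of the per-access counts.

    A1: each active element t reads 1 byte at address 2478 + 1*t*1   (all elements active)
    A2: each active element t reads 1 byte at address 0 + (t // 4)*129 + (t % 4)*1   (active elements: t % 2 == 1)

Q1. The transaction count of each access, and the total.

A1: 2 transactions
A2: 8 transactions

Answer: 2,8; total 10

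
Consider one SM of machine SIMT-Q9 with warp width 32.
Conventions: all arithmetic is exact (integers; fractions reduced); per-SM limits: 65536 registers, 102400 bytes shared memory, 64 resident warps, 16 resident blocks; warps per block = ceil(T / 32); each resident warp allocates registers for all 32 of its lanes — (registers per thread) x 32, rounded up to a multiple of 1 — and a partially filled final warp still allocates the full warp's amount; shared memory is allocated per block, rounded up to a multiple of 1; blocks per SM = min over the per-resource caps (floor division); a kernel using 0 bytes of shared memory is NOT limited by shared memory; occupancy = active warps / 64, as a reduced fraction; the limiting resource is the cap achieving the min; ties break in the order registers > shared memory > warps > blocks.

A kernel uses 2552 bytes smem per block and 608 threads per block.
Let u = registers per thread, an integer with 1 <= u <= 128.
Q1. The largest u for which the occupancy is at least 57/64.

Answer: u = 35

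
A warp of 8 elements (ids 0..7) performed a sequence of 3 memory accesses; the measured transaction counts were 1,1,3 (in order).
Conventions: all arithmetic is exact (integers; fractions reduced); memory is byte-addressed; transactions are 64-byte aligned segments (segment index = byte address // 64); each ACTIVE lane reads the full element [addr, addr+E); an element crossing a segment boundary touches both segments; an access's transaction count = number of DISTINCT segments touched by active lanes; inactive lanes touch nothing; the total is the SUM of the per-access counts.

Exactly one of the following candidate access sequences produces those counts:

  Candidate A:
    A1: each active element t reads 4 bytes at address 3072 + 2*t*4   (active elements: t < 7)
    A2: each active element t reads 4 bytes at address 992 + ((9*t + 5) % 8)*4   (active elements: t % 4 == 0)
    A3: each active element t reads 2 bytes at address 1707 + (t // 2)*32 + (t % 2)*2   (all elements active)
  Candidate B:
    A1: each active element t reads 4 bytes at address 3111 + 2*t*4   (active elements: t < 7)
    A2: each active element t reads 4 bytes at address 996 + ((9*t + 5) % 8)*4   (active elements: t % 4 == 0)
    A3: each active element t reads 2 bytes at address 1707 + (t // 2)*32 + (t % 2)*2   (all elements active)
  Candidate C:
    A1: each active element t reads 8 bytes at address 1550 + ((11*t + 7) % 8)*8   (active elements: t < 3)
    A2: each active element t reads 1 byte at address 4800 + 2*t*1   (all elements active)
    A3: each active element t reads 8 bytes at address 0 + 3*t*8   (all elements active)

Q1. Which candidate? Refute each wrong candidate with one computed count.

B: A1 gives 2 transactions, not 1
C: A1 gives 2 transactions, not 1
A: all counts match (1,1,3)

Answer: A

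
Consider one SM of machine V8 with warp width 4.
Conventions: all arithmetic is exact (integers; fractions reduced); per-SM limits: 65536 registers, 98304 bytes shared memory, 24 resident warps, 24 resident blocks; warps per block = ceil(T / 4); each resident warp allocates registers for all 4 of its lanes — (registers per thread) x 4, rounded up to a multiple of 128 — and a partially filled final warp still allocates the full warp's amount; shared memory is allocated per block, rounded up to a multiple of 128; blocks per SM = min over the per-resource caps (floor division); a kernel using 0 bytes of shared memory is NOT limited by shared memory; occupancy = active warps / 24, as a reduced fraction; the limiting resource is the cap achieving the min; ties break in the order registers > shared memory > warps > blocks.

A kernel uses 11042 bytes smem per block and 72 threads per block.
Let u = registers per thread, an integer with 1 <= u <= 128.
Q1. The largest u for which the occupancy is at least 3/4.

Answer: u = 128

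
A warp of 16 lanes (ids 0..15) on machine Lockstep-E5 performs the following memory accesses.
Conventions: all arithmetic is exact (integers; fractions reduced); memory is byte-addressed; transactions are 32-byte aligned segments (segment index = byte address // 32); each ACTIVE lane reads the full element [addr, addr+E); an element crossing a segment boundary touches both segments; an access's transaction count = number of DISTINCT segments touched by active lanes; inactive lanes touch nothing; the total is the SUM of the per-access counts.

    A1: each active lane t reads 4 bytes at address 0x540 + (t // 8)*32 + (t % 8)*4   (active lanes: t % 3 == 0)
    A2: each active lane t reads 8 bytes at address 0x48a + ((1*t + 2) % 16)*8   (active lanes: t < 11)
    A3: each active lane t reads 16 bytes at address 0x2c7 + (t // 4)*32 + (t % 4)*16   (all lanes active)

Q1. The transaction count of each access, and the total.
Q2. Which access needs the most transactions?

A1: 2 transactions
A2: 4 transactions
A3: 6 transactions

Answer: 2,4,6; total 12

Answer: A3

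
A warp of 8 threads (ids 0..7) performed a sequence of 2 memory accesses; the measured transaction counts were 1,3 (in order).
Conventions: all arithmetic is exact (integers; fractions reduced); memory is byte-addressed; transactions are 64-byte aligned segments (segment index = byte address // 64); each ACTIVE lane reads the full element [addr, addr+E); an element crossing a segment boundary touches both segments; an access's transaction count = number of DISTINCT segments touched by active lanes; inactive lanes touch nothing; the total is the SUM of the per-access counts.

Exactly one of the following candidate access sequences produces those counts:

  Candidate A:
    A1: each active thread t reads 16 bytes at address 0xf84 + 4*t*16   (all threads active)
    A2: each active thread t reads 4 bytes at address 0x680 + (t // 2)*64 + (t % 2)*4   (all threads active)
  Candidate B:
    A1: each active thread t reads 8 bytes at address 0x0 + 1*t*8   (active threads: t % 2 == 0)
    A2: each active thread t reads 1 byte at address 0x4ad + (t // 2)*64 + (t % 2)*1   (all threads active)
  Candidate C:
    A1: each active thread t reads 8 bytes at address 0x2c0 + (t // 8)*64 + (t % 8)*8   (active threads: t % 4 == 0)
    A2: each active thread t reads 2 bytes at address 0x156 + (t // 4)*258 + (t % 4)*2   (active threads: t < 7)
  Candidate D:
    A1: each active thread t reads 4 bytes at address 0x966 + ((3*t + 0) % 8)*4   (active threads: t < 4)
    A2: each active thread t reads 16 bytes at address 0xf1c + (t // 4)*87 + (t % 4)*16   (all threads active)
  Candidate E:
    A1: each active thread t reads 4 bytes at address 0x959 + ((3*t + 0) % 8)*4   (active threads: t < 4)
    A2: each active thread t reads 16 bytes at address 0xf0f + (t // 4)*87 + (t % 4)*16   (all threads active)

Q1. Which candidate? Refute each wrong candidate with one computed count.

A: A1 gives 8 transactions, not 1
B: A2 gives 4 transactions, not 3
C: A2 gives 2 transactions, not 3
D: A1 gives 2 transactions, not 1
E: all counts match (1,3)

Answer: E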